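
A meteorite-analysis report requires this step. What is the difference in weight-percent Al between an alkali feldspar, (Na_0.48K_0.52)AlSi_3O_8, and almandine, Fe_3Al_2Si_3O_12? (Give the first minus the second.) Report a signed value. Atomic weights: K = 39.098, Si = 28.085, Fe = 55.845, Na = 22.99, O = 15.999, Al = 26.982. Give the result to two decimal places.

Al in (Na_0.48K_0.52)AlSi_3O_8: molar mass 270.595 g/mol; 1×26.982 = 26.982 g → 9.97 wt%.
Al in Fe_3Al_2Si_3O_12: molar mass 497.742 g/mol; 2×26.982 = 53.964 g → 10.84 wt%.
Difference = 9.97 − 10.84 = -0.87 percentage points.

-0.87 percentage points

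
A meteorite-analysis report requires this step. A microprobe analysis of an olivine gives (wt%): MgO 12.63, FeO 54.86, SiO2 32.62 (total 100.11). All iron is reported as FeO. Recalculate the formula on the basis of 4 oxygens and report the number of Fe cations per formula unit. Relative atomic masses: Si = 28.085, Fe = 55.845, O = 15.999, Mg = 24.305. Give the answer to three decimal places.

1.412 Fe apfu

MgO: 12.63/40.304 = 0.31337 mol → 0.31337 mol Mg, 0.31337 mol O.
FeO: 54.86/71.844 = 0.76360 mol → 0.76360 mol Fe, 0.76360 mol O.
SiO2: 32.62/60.083 = 0.54292 mol → 0.54292 mol Si, 1.08584 mol O.
Total oxygen = 2.16281 mol. Normalization factor = 4/2.16281 = 1.84945.
Fe per 4 O = 0.76360 × 1.84945 = 1.412.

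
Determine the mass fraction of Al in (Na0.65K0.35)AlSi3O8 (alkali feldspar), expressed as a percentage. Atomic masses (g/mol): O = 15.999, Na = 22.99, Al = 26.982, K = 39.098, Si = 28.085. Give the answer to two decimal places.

10.07 wt%

M((Na0.65K0.35)AlSi3O8) = 267.857 g/mol.
Al contributes 1 × 26.982 = 26.982 g per mole.
26.982/267.857 = 0.1007 → 10.07%.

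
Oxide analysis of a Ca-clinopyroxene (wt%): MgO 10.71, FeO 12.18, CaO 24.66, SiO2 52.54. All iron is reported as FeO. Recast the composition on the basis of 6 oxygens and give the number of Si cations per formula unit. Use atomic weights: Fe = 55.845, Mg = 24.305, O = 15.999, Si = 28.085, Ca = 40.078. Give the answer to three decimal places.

10.71 wt% MgO ÷ 40.304 g/mol = 0.26573 mol, giving 0.26573 Mg and 0.26573 O.
12.18 wt% FeO ÷ 71.844 g/mol = 0.16953 mol, giving 0.16953 Fe and 0.16953 O.
24.66 wt% CaO ÷ 56.077 g/mol = 0.43975 mol, giving 0.43975 Ca and 0.43975 O.
52.54 wt% SiO2 ÷ 60.083 g/mol = 0.87446 mol, giving 0.87446 Si and 1.74892 O.
Oxygen sums to 2.62393; scaling by 6/2.62393 = 2.28665 puts the formula on 6 O.
Si: 0.87446 × 2.28665 = 2.000 atoms per formula unit.

2.000 Si apfu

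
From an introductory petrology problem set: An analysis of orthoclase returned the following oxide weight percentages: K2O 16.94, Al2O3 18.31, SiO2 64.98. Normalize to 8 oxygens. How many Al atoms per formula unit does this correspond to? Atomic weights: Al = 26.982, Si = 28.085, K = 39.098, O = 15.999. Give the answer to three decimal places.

0.997 Al apfu

K2O (M=94.195): mol = 0.17984; K = 0.35968, O = 0.17984.
Al2O3 (M=101.961): mol = 0.17958; Al = 0.35916, O = 0.53874.
SiO2 (M=60.083): mol = 1.08150; Si = 1.08150, O = 2.16300.
ΣO = 2.88158; factor = 8/ΣO = 2.77625.
Al apfu = 0.35916 × 2.77625 = 0.997.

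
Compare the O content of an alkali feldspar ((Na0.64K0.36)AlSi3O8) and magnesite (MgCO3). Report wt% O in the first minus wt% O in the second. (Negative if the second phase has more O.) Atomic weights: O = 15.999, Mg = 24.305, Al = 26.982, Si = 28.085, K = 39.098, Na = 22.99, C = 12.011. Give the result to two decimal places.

-9.17 percentage points

First mineral: 127.992 g O in 268.018 g formula = 47.76 wt% O.
Second mineral: 47.997 g O in 84.313 g formula = 56.93 wt% O.
47.76% − 56.93% gives a difference of -9.17 percentage points.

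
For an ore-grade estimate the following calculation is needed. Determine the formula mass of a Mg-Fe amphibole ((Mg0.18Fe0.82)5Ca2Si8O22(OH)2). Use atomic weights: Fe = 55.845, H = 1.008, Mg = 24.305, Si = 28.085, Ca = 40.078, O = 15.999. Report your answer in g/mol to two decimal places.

M = 0.90(24.305) + 4.10(55.845) + 2(40.078) + 8(28.085) + 24(15.999) + 2(1.008)

941.67 g/mol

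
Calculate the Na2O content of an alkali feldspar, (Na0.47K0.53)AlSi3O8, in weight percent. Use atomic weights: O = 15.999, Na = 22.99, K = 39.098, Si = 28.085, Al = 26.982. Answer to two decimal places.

Molar mass of (Na0.47K0.53)AlSi3O8 = 0.47·22.99 + 0.53·39.098 + 1·26.982 + 3·28.085 + 8·15.999 = 270.756 g/mol.
Each formula unit contains 0.47 Na, equivalent to 0.47/2 = 0.2350 mol Na2O.
M(Na2O) = 2×22.99 + 1×15.999 = 61.979 g/mol.
Mass of Na2O per formula unit = 0.2350 × 61.979 = 14.565 g.
Na2O wt% = 14.565 / 270.756 × 100 = 5.38%.

5.38 wt%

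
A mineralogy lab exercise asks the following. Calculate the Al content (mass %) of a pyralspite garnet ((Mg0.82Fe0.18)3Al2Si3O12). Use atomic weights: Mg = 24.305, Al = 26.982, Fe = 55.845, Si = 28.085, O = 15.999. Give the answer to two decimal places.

12.84 mass %

Molar mass of (Mg0.82Fe0.18)3Al2Si3O12: 2.46×24.305 + 0.54×55.845 + 2×26.982 + 3×28.085 + 12×15.999 = 420.154 g/mol.
Mass of Al per formula unit: 2 × 26.982 = 53.964 g.
Weight fraction Al = 53.964 / 420.154 = 0.1284.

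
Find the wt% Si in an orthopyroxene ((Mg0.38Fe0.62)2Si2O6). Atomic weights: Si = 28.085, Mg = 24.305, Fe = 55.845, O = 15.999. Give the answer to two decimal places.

M((Mg0.38Fe0.62)2Si2O6) = 239.884 g/mol.
Si contributes 2 × 28.085 = 56.170 g per mole.
56.170/239.884 = 0.2342 → 23.42%.

23.42 weight percent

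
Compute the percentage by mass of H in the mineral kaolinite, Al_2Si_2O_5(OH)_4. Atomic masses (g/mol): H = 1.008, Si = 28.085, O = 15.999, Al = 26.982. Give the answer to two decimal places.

M(Al_2Si_2O_5(OH)_4) = 258.157 g/mol.
H contributes 4 × 1.008 = 4.032 g per mole.
4.032/258.157 = 0.0156 → 1.56%.

1.56 weight percent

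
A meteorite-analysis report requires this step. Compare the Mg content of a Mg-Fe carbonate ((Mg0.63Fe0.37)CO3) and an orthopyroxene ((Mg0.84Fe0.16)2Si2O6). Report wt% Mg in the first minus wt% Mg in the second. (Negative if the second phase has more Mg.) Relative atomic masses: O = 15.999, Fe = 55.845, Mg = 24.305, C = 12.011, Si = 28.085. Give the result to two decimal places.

-3.41 percentage points

Mg in (Mg0.63Fe0.37)CO3: molar mass 95.983 g/mol; 0.63×24.305 = 15.312 g → 15.95 wt%.
Mg in (Mg0.84Fe0.16)2Si2O6: molar mass 210.867 g/mol; 1.68×24.305 = 40.832 g → 19.36 wt%.
Difference = 15.95 − 19.36 = -3.41 percentage points.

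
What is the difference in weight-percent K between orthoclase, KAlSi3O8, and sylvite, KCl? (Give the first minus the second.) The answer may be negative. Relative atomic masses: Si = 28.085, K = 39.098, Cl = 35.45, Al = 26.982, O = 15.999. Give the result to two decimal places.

-38.40 percentage points

First mineral: 39.098 g K in 278.327 g formula = 14.05 wt% K.
Second mineral: 39.098 g K in 74.548 g formula = 52.45 wt% K.
14.05% − 52.45% gives a difference of -38.40 percentage points.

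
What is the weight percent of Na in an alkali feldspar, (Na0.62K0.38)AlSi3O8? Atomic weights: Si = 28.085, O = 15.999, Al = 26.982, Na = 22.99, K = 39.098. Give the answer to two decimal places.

Molar mass of (Na0.62K0.38)AlSi3O8: 0.62·22.99 + 0.38·39.098 + 1·26.982 + 3·28.085 + 8·15.999 = 268.340 g/mol.
Mass of Na per formula unit: 0.62 × 22.99 = 14.254 g.
Weight fraction Na = 14.254 / 268.340 = 0.0531.

5.31 wt%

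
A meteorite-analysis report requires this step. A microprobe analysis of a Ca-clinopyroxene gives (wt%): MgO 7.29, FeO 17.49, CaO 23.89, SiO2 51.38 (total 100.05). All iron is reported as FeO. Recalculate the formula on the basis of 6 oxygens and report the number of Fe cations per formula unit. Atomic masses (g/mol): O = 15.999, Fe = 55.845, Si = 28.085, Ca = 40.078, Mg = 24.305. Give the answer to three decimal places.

0.570 Fe apfu

MgO: 7.29/40.304 = 0.18088 mol → 0.18088 mol Mg, 0.18088 mol O.
FeO: 17.49/71.844 = 0.24344 mol → 0.24344 mol Fe, 0.24344 mol O.
CaO: 23.89/56.077 = 0.42602 mol → 0.42602 mol Ca, 0.42602 mol O.
SiO2: 51.38/60.083 = 0.85515 mol → 0.85515 mol Si, 1.71030 mol O.
Total oxygen = 2.56064 mol. Normalization factor = 6/2.56064 = 2.34316.
Fe per 6 O = 0.24344 × 2.34316 = 0.570.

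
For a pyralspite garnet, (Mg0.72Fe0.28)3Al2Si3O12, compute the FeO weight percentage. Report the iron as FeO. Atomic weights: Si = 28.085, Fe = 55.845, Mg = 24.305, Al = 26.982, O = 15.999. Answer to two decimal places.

14.05 wt%

Molar mass of (Mg0.72Fe0.28)3Al2Si3O12 = 2.16*24.305 + 0.84*55.845 + 2*26.982 + 3*28.085 + 12*15.999 = 429.616 g/mol.
Each formula unit contains 0.84 Fe, equivalent to 0.84/1 = 0.8400 mol FeO.
M(FeO) = 1×55.845 + 1×15.999 = 71.844 g/mol.
Mass of FeO per formula unit = 0.8400 × 71.844 = 60.349 g.
FeO wt% = 60.349 / 429.616 × 100 = 14.05%.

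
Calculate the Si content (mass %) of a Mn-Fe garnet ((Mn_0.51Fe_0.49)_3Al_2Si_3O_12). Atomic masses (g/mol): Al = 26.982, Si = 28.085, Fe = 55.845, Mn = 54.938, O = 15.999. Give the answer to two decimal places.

16.97 mass %

M((Mn_0.51Fe_0.49)_3Al_2Si_3O_12) = 496.354 g/mol.
Si contributes 3 × 28.085 = 84.255 g per mole.
84.255/496.354 = 0.1697 → 16.97%.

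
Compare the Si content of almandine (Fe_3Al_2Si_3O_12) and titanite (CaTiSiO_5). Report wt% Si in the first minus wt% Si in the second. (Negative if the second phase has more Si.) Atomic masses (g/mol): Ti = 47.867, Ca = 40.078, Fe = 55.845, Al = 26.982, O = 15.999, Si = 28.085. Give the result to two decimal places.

2.60 percentage points

First mineral: 84.255 g Si in 497.742 g formula = 16.93 wt% Si.
Second mineral: 28.085 g Si in 196.025 g formula = 14.33 wt% Si.
16.93% − 14.33% gives a difference of 2.60 percentage points.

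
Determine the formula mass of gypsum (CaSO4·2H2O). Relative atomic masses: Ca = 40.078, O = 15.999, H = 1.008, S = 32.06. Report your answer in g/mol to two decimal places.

M = 1*40.078 + 1*32.06 + 6*15.999 + 4*1.008

172.16 g/mol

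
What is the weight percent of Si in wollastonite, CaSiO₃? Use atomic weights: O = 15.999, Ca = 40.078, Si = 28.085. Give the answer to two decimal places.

M(CaSiO₃) = 116.160 g/mol.
Si contributes 1 × 28.085 = 28.085 g per mole.
28.085/116.160 = 0.2418 → 24.18%.

24.18 mass %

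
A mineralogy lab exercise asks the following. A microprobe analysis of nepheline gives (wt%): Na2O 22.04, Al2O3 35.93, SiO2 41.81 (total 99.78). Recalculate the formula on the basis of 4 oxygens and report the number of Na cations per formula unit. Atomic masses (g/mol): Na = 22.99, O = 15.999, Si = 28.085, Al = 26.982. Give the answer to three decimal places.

22.04 wt% Na2O ÷ 61.979 g/mol = 0.35560 mol, giving 0.71120 Na and 0.35560 O.
35.93 wt% Al2O3 ÷ 101.961 g/mol = 0.35239 mol, giving 0.70478 Al and 1.05717 O.
41.81 wt% SiO2 ÷ 60.083 g/mol = 0.69587 mol, giving 0.69587 Si and 1.39174 O.
Oxygen sums to 2.80451; scaling by 4/2.80451 = 1.42627 puts the formula on 4 O.
Na: 0.71120 × 1.42627 = 1.014 atoms per formula unit.

1.014 Na apfu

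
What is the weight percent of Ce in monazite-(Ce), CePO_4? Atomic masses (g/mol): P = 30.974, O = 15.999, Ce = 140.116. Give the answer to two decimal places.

Formula mass = 1·140.116 + 1·30.974 + 4·15.999 = 235.086 g/mol, of which 140.116 g is Ce.
So Ce makes up 140.116/235.086 = 0.5960 of the mass, i.e. 59.60%.

59.60 mass %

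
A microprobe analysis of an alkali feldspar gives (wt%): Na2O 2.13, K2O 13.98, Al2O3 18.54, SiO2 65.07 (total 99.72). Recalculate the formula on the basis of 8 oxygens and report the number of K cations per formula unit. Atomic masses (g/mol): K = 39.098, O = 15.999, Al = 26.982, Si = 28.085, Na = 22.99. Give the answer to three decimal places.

0.820 K apfu

2.13 wt% Na2O ÷ 61.979 g/mol = 0.03437 mol, giving 0.06874 Na and 0.03437 O.
13.98 wt% K2O ÷ 94.195 g/mol = 0.14842 mol, giving 0.29684 K and 0.14842 O.
18.54 wt% Al2O3 ÷ 101.961 g/mol = 0.18183 mol, giving 0.36366 Al and 0.54549 O.
65.07 wt% SiO2 ÷ 60.083 g/mol = 1.08300 mol, giving 1.08300 Si and 2.16600 O.
Oxygen sums to 2.89428; scaling by 8/2.89428 = 2.76407 puts the formula on 8 O.
K: 0.29684 × 2.76407 = 0.820 atoms per formula unit.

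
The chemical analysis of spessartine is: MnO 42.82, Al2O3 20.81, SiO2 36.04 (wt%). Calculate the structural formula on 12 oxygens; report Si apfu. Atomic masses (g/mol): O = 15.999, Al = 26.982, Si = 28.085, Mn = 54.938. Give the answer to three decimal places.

MnO (M=70.937): mol = 0.60363; Mn = 0.60363, O = 0.60363.
Al2O3 (M=101.961): mol = 0.20410; Al = 0.40820, O = 0.61230.
SiO2 (M=60.083): mol = 0.59984; Si = 0.59984, O = 1.19968.
ΣO = 2.41561; factor = 12/ΣO = 4.96769.
Si apfu = 0.59984 × 4.96769 = 2.980.

2.980 Si apfu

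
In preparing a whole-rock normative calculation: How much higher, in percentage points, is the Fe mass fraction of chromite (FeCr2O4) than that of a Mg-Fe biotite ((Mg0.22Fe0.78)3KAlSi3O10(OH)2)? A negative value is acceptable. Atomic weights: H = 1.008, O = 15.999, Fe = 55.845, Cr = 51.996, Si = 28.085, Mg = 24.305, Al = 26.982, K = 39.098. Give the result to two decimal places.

Fe in FeCr2O4: molar mass 223.833 g/mol; 1×55.845 = 55.845 g → 24.95 wt%.
Fe in (Mg0.22Fe0.78)3KAlSi3O10(OH)2: molar mass 491.058 g/mol; 2.34×55.845 = 130.677 g → 26.61 wt%.
Difference = 24.95 − 26.61 = -1.66 percentage points.

-1.66 percentage points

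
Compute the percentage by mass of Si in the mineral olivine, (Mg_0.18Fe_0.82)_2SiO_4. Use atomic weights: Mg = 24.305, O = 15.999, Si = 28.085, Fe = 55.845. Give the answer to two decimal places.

Formula mass = 0.36*24.305 + 1.64*55.845 + 1*28.085 + 4*15.999 = 192.417 g/mol, of which 28.085 g is Si.
So Si makes up 28.085/192.417 = 0.1460 of the mass, i.e. 14.60%.

14.60 wt%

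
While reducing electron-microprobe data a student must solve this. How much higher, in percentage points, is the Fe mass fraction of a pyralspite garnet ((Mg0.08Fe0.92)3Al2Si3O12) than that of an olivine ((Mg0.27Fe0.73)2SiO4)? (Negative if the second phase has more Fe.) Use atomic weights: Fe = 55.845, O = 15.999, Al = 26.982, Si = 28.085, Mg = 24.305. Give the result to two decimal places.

-12.22 percentage points

M((Mg0.08Fe0.92)3Al2Si3O12) = 490.172 g/mol, so wt% Fe = 154.132/490.172 × 100 = 31.44%.
M((Mg0.27Fe0.73)2SiO4) = 186.739 g/mol, so wt% Fe = 81.534/186.739 × 100 = 43.66%.
31.44 − 43.66 = -12.22 pp.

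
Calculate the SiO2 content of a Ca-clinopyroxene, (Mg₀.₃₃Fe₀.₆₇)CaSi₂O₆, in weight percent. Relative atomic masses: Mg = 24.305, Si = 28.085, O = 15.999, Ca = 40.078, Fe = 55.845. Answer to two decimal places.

M((Mg₀.₃₃Fe₀.₆₇)CaSi₂O₆) = 237.679 g/mol; M(SiO2) = 60.083 g/mol.
Moles SiO2 per formula unit = 2 Si ÷ 1 = 2.0000.
SiO2 fraction = (2.0000 × 60.083) / 237.679 = 120.166/237.679 = 0.5056.

50.56 wt%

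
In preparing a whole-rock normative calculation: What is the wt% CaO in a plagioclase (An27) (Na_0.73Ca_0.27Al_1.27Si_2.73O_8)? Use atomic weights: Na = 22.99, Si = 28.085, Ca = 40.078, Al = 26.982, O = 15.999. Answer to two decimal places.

Formula mass = 266.535 g/mol.
0.27 Ca → 0.2700 mol CaO per formula unit; M(CaO) = 56.077, so CaO mass = 15.141 g.
15.141/266.535 × 100 = 5.68 wt%.

5.68 wt%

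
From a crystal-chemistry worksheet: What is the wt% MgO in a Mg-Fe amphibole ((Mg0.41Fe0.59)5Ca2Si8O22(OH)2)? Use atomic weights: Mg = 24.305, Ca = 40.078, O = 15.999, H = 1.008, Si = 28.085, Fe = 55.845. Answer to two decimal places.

9.13 wt%

Molar mass of (Mg0.41Fe0.59)5Ca2Si8O22(OH)2 = 2.05·24.305 + 2.95·55.845 + 2·40.078 + 8·28.085 + 24·15.999 + 2·1.008 = 905.396 g/mol.
Each formula unit contains 2.05 Mg, equivalent to 2.05/1 = 2.0500 mol MgO.
M(MgO) = 1×24.305 + 1×15.999 = 40.304 g/mol.
Mass of MgO per formula unit = 2.0500 × 40.304 = 82.623 g.
MgO wt% = 82.623 / 905.396 × 100 = 9.13%.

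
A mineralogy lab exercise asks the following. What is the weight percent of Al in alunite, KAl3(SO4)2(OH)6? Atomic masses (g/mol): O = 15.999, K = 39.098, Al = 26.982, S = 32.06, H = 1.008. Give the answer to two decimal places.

M(KAl3(SO4)2(OH)6) = 414.198 g/mol.
Al contributes 3 × 26.982 = 80.946 g per mole.
80.946/414.198 = 0.1954 → 19.54%.

19.54 mass %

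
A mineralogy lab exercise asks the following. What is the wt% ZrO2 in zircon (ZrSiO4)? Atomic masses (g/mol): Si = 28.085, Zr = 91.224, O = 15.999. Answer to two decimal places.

Formula mass = 183.305 g/mol.
1 Zr → 1.0000 mol ZrO2 per formula unit; M(ZrO2) = 123.222, so ZrO2 mass = 123.222 g.
123.222/183.305 × 100 = 67.22 wt%.

67.22 wt%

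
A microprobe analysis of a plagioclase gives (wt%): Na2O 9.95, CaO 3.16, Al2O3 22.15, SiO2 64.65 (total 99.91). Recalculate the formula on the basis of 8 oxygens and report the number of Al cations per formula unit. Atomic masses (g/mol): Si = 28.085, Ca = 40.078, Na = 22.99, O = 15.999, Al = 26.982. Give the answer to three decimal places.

1.151 Al apfu

Na2O: 9.95/61.979 = 0.16054 mol → 0.32108 mol Na, 0.16054 mol O.
CaO: 3.16/56.077 = 0.05635 mol → 0.05635 mol Ca, 0.05635 mol O.
Al2O3: 22.15/101.961 = 0.21724 mol → 0.43448 mol Al, 0.65172 mol O.
SiO2: 64.65/60.083 = 1.07601 mol → 1.07601 mol Si, 2.15202 mol O.
Total oxygen = 3.02063 mol. Normalization factor = 8/3.02063 = 2.64845.
Al per 8 O = 0.43448 × 2.64845 = 1.151.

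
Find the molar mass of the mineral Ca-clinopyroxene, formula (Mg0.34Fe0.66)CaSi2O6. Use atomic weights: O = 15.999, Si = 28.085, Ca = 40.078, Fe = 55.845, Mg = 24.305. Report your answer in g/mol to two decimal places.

237.36 g/mol

Mg: 0.34 × 24.305 = 8.2637
Fe: 0.66 × 55.845 = 36.8577
Ca: 1 × 40.078 = 40.0780
Si: 2 × 28.085 = 56.1700
O: 6 × 15.999 = 95.9940
Summing the contributions gives the formula mass.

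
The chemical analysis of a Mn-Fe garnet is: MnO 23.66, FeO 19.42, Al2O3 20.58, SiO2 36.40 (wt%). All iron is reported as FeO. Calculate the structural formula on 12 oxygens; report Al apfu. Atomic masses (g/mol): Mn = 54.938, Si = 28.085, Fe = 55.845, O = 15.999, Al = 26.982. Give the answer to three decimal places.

2.001 Al apfu

23.66 wt% MnO ÷ 70.937 g/mol = 0.33354 mol, giving 0.33354 Mn and 0.33354 O.
19.42 wt% FeO ÷ 71.844 g/mol = 0.27031 mol, giving 0.27031 Fe and 0.27031 O.
20.58 wt% Al2O3 ÷ 101.961 g/mol = 0.20184 mol, giving 0.40368 Al and 0.60552 O.
36.40 wt% SiO2 ÷ 60.083 g/mol = 0.60583 mol, giving 0.60583 Si and 1.21166 O.
Oxygen sums to 2.42103; scaling by 12/2.42103 = 4.95657 puts the formula on 12 O.
Al: 0.40368 × 4.95657 = 2.001 atoms per formula unit.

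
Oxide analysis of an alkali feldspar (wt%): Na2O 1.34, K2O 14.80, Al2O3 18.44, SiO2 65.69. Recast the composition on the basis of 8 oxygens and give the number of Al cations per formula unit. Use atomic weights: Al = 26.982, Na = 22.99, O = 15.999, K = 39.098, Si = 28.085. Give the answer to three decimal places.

0.995 Al apfu

Na2O (M=61.979): mol = 0.02162; Na = 0.04324, O = 0.02162.
K2O (M=94.195): mol = 0.15712; K = 0.31424, O = 0.15712.
Al2O3 (M=101.961): mol = 0.18085; Al = 0.36170, O = 0.54255.
SiO2 (M=60.083): mol = 1.09332; Si = 1.09332, O = 2.18664.
ΣO = 2.90793; factor = 8/ΣO = 2.75110.
Al apfu = 0.36170 × 2.75110 = 0.995.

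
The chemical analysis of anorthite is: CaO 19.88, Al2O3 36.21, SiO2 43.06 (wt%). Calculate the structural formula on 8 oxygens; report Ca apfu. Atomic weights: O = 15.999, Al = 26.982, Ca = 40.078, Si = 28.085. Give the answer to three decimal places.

CaO (M=56.077): mol = 0.35451; Ca = 0.35451, O = 0.35451.
Al2O3 (M=101.961): mol = 0.35514; Al = 0.71028, O = 1.06542.
SiO2 (M=60.083): mol = 0.71668; Si = 0.71668, O = 1.43336.
ΣO = 2.85329; factor = 8/ΣO = 2.80378.
Ca apfu = 0.35451 × 2.80378 = 0.994.

0.994 Ca apfu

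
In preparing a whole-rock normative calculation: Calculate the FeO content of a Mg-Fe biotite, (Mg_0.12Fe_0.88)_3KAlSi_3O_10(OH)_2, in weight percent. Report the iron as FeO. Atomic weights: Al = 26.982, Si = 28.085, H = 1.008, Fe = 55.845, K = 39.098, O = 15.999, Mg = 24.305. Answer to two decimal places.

37.89 wt%

M((Mg_0.12Fe_0.88)_3KAlSi_3O_10(OH)_2) = 500.520 g/mol; M(FeO) = 71.844 g/mol.
Moles FeO per formula unit = 2.64 Fe ÷ 1 = 2.6400.
FeO fraction = (2.6400 × 71.844) / 500.520 = 189.668/500.520 = 0.3789.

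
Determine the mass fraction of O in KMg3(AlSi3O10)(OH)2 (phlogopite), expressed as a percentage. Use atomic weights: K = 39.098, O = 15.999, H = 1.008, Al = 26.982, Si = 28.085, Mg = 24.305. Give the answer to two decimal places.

46.01 mass %

Formula mass = 1×39.098 + 3×24.305 + 1×26.982 + 3×28.085 + 12×15.999 + 2×1.008 = 417.254 g/mol, of which 191.988 g is O.
So O makes up 191.988/417.254 = 0.4601 of the mass, i.e. 46.01%.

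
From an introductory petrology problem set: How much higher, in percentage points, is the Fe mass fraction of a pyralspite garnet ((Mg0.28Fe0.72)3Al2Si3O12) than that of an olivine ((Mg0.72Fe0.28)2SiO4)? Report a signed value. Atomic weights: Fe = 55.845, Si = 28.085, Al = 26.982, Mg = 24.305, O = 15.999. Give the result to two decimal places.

Fe in (Mg0.28Fe0.72)3Al2Si3O12: molar mass 471.248 g/mol; 2.16×55.845 = 120.625 g → 25.60 wt%.
Fe in (Mg0.72Fe0.28)2SiO4: molar mass 158.353 g/mol; 0.56×55.845 = 31.273 g → 19.75 wt%.
Difference = 25.60 − 19.75 = 5.85 percentage points.

5.85 percentage points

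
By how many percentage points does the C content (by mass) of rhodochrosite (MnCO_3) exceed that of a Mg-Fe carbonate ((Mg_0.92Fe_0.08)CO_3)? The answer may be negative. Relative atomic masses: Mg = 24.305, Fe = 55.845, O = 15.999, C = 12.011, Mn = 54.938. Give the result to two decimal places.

First mineral: 12.011 g C in 114.946 g formula = 10.45 wt% C.
Second mineral: 12.011 g C in 86.836 g formula = 13.83 wt% C.
10.45% − 13.83% gives a difference of -3.38 percentage points.

-3.38 percentage points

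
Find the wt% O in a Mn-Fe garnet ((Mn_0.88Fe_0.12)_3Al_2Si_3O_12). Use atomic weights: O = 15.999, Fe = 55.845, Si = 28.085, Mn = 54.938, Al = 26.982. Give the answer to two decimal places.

Molar mass of (Mn_0.88Fe_0.12)_3Al_2Si_3O_12: 2.64·54.938 + 0.36·55.845 + 2·26.982 + 3·28.085 + 12·15.999 = 495.348 g/mol.
Mass of O per formula unit: 12 × 15.999 = 191.988 g.
Weight fraction O = 191.988 / 495.348 = 0.3876.

38.76 weight percent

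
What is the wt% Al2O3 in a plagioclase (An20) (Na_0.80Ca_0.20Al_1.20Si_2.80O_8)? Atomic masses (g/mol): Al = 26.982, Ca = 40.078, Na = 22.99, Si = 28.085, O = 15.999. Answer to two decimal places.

Molar mass of Na_0.80Ca_0.20Al_1.20Si_2.80O_8 = 0.80*22.99 + 0.20*40.078 + 1.20*26.982 + 2.80*28.085 + 8*15.999 = 265.416 g/mol.
Each formula unit contains 1.20 Al, equivalent to 1.20/2 = 0.6000 mol Al2O3.
M(Al2O3) = 2×26.982 + 3×15.999 = 101.961 g/mol.
Mass of Al2O3 per formula unit = 0.6000 × 101.961 = 61.177 g.
Al2O3 wt% = 61.177 / 265.416 × 100 = 23.05%.

23.05 wt%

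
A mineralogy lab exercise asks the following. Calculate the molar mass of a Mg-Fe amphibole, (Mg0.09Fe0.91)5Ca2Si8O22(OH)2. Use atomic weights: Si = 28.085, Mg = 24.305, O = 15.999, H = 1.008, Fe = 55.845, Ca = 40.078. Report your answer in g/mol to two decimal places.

955.86 g/mol

The formula mass is the sum 0.45*24.305 + 4.55*55.845 + 2*40.078 + 8*28.085 + 24*15.999 + 2*1.008.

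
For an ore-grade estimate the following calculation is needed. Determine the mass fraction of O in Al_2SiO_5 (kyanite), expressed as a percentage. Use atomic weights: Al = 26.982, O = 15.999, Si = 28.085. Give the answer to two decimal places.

M(Al_2SiO_5) = 162.044 g/mol.
O contributes 5 × 15.999 = 79.995 g per mole.
79.995/162.044 = 0.4937 → 49.37%.

49.37 wt%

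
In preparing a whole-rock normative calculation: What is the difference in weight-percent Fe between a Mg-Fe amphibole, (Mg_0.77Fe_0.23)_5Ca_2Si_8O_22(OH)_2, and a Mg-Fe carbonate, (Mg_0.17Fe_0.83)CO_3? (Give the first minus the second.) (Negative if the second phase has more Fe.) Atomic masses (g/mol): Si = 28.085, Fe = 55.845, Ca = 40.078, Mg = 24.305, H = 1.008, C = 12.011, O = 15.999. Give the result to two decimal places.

First mineral: 64.222 g Fe in 848.624 g formula = 7.57 wt% Fe.
Second mineral: 46.351 g Fe in 110.491 g formula = 41.95 wt% Fe.
7.57% − 41.95% gives a difference of -34.38 percentage points.

-34.38 percentage points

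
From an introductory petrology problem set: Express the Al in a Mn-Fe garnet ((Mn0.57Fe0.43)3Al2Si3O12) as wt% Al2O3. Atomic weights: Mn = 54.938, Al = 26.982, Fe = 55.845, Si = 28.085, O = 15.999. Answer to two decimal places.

20.55 wt%

Molar mass of (Mn0.57Fe0.43)3Al2Si3O12 = 1.71×54.938 + 1.29×55.845 + 2×26.982 + 3×28.085 + 12×15.999 = 496.191 g/mol.
Each formula unit contains 2 Al, equivalent to 2/2 = 1.0000 mol Al2O3.
M(Al2O3) = 2×26.982 + 3×15.999 = 101.961 g/mol.
Mass of Al2O3 per formula unit = 1.0000 × 101.961 = 101.961 g.
Al2O3 wt% = 101.961 / 496.191 × 100 = 20.55%.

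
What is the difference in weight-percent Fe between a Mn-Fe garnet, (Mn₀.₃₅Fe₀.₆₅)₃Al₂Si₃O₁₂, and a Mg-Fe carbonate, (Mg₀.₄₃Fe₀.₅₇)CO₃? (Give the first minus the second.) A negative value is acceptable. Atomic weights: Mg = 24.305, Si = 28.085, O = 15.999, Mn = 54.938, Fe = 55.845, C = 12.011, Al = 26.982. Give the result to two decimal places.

M((Mn₀.₃₅Fe₀.₆₅)₃Al₂Si₃O₁₂) = 496.790 g/mol, so wt% Fe = 108.898/496.790 × 100 = 21.92%.
M((Mg₀.₄₃Fe₀.₅₇)CO₃) = 102.291 g/mol, so wt% Fe = 31.832/102.291 × 100 = 31.12%.
21.92 − 31.12 = -9.20 pp.

-9.20 percentage points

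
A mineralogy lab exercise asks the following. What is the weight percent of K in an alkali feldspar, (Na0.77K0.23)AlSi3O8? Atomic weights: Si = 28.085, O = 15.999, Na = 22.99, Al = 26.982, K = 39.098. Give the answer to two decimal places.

3.38 weight percent

Formula mass = 0.77×22.99 + 0.23×39.098 + 1×26.982 + 3×28.085 + 8×15.999 = 265.924 g/mol, of which 8.993 g is K.
So K makes up 8.993/265.924 = 0.0338 of the mass, i.e. 3.38%.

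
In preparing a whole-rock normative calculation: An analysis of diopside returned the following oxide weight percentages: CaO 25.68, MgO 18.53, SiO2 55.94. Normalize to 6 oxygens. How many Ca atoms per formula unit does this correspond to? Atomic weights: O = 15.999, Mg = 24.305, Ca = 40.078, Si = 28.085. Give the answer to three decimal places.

CaO: 25.68/56.077 = 0.45794 mol → 0.45794 mol Ca, 0.45794 mol O.
MgO: 18.53/40.304 = 0.45976 mol → 0.45976 mol Mg, 0.45976 mol O.
SiO2: 55.94/60.083 = 0.93105 mol → 0.93105 mol Si, 1.86210 mol O.
Total oxygen = 2.77980 mol. Normalization factor = 6/2.77980 = 2.15843.
Ca per 6 O = 0.45794 × 2.15843 = 0.988.

0.988 Ca apfu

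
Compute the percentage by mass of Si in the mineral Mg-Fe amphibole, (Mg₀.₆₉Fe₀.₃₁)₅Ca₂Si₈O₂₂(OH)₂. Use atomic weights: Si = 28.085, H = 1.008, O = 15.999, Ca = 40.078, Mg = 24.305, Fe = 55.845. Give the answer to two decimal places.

26.09 weight percent

M((Mg₀.₆₉Fe₀.₃₁)₅Ca₂Si₈O₂₂(OH)₂) = 861.240 g/mol.
Si contributes 8 × 28.085 = 224.680 g per mole.
224.680/861.240 = 0.2609 → 26.09%.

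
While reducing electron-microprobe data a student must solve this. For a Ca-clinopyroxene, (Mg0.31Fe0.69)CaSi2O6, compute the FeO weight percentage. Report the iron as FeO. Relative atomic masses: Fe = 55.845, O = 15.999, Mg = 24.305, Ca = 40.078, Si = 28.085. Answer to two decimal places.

Molar mass of (Mg0.31Fe0.69)CaSi2O6 = 0.31·24.305 + 0.69·55.845 + 1·40.078 + 2·28.085 + 6·15.999 = 238.310 g/mol.
Each formula unit contains 0.69 Fe, equivalent to 0.69/1 = 0.6900 mol FeO.
M(FeO) = 1×55.845 + 1×15.999 = 71.844 g/mol.
Mass of FeO per formula unit = 0.6900 × 71.844 = 49.572 g.
FeO wt% = 49.572 / 238.310 × 100 = 20.80%.

20.80 wt%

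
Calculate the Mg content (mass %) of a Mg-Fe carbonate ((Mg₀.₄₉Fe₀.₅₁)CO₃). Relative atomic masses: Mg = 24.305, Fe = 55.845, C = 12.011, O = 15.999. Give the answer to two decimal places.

11.86 mass %

M((Mg₀.₄₉Fe₀.₅₁)CO₃) = 100.398 g/mol.
Mg contributes 0.49 × 24.305 = 11.909 g per mole.
11.909/100.398 = 0.1186 → 11.86%.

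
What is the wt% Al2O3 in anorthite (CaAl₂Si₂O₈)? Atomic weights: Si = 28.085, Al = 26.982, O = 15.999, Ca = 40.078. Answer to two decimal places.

36.65 wt%

Formula mass = 278.204 g/mol.
2 Al → 1.0000 mol Al2O3 per formula unit; M(Al2O3) = 101.961, so Al2O3 mass = 101.961 g.
101.961/278.204 × 100 = 36.65 wt%.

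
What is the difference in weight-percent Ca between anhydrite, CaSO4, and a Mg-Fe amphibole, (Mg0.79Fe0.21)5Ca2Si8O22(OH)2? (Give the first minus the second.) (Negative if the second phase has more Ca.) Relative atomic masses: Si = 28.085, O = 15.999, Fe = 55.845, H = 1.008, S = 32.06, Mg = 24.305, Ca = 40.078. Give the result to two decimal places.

M(CaSO4) = 136.134 g/mol, so wt% Ca = 40.078/136.134 × 100 = 29.44%.
M((Mg0.79Fe0.21)5Ca2Si8O22(OH)2) = 845.470 g/mol, so wt% Ca = 80.156/845.470 × 100 = 9.48%.
29.44 − 9.48 = 19.96 pp.

19.96 percentage points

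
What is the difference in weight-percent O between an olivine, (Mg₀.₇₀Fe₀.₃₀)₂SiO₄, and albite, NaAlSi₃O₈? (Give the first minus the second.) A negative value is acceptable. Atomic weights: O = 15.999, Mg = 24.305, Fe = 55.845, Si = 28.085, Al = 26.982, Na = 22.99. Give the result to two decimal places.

First mineral: 63.996 g O in 159.615 g formula = 40.09 wt% O.
Second mineral: 127.992 g O in 262.219 g formula = 48.81 wt% O.
40.09% − 48.81% gives a difference of -8.72 percentage points.

-8.72 percentage points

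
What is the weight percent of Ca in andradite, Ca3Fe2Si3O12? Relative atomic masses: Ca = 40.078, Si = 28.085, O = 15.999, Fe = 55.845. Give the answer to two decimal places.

23.66 mass %

Molar mass of Ca3Fe2Si3O12: 3×40.078 + 2×55.845 + 3×28.085 + 12×15.999 = 508.167 g/mol.
Mass of Ca per formula unit: 3 × 40.078 = 120.234 g.
Weight fraction Ca = 120.234 / 508.167 = 0.2366.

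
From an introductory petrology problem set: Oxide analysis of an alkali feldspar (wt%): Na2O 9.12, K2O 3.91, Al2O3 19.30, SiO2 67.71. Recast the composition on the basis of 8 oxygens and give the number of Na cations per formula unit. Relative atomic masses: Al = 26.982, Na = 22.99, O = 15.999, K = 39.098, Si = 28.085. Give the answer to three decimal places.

0.782 Na apfu

Na2O (M=61.979): mol = 0.14715; Na = 0.29430, O = 0.14715.
K2O (M=94.195): mol = 0.04151; K = 0.08302, O = 0.04151.
Al2O3 (M=101.961): mol = 0.18929; Al = 0.37858, O = 0.56787.
SiO2 (M=60.083): mol = 1.12694; Si = 1.12694, O = 2.25388.
ΣO = 3.01041; factor = 8/ΣO = 2.65745.
Na apfu = 0.29430 × 2.65745 = 0.782.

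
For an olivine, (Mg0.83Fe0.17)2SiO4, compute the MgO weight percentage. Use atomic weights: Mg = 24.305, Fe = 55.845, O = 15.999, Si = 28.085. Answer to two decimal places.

Formula mass = 151.415 g/mol.
1.66 Mg → 1.6600 mol MgO per formula unit; M(MgO) = 40.304, so MgO mass = 66.905 g.
66.905/151.415 × 100 = 44.19 wt%.

44.19 wt%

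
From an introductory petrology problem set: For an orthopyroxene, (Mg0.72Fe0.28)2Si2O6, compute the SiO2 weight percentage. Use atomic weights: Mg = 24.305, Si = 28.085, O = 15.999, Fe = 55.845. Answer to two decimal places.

M((Mg0.72Fe0.28)2Si2O6) = 218.436 g/mol; M(SiO2) = 60.083 g/mol.
Moles SiO2 per formula unit = 2 Si ÷ 1 = 2.0000.
SiO2 fraction = (2.0000 × 60.083) / 218.436 = 120.166/218.436 = 0.5501.

55.01 wt%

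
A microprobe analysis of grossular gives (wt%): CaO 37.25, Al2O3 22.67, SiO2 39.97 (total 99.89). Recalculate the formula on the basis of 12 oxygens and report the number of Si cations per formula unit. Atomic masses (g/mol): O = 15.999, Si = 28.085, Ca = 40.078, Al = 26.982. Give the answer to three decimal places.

2.999 Si apfu

CaO (M=56.077): mol = 0.66427; Ca = 0.66427, O = 0.66427.
Al2O3 (M=101.961): mol = 0.22234; Al = 0.44468, O = 0.66702.
SiO2 (M=60.083): mol = 0.66525; Si = 0.66525, O = 1.33050.
ΣO = 2.66179; factor = 12/ΣO = 4.50824.
Si apfu = 0.66525 × 4.50824 = 2.999.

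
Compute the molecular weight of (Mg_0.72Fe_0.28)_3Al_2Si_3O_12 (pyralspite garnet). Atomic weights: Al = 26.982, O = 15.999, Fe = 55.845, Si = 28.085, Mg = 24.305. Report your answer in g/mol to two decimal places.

429.62 g/mol

The formula mass is the sum 2.16·24.305 + 0.84·55.845 + 2·26.982 + 3·28.085 + 12·15.999.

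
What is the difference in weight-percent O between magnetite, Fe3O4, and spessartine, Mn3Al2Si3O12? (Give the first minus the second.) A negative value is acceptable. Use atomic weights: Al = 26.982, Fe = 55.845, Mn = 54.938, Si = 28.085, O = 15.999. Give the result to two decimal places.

M(Fe3O4) = 231.531 g/mol, so wt% O = 63.996/231.531 × 100 = 27.64%.
M(Mn3Al2Si3O12) = 495.021 g/mol, so wt% O = 191.988/495.021 × 100 = 38.78%.
27.64 − 38.78 = -11.14 pp.

-11.14 percentage points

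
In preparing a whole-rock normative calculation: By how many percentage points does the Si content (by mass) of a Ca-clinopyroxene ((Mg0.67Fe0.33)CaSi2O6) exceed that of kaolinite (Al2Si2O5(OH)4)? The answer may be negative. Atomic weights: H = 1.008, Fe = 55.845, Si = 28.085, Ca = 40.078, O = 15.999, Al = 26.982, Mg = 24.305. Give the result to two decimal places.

First mineral: 56.170 g Si in 226.955 g formula = 24.75 wt% Si.
Second mineral: 56.170 g Si in 258.157 g formula = 21.76 wt% Si.
24.75% − 21.76% gives a difference of 2.99 percentage points.

2.99 percentage points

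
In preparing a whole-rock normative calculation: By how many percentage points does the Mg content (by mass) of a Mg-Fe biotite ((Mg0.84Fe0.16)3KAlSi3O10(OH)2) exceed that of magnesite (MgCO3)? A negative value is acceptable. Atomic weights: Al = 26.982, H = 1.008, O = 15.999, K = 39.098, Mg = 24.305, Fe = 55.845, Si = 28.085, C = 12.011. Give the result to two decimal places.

First mineral: 61.249 g Mg in 432.393 g formula = 14.17 wt% Mg.
Second mineral: 24.305 g Mg in 84.313 g formula = 28.83 wt% Mg.
14.17% − 28.83% gives a difference of -14.66 percentage points.

-14.66 percentage points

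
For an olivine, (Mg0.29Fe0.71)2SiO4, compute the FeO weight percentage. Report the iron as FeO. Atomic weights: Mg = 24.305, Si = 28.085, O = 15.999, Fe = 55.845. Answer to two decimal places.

55.00 wt%

M((Mg0.29Fe0.71)2SiO4) = 185.478 g/mol; M(FeO) = 71.844 g/mol.
Moles FeO per formula unit = 1.42 Fe ÷ 1 = 1.4200.
FeO fraction = (1.4200 × 71.844) / 185.478 = 102.018/185.478 = 0.5500.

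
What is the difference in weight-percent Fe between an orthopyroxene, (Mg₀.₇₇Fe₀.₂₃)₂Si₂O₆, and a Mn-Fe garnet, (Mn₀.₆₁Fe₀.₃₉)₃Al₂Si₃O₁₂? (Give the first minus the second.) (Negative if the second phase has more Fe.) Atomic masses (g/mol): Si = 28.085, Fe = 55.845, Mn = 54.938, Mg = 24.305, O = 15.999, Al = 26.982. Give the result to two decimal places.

Fe in (Mg₀.₇₇Fe₀.₂₃)₂Si₂O₆: molar mass 215.282 g/mol; 0.46×55.845 = 25.689 g → 11.93 wt%.
Fe in (Mn₀.₆₁Fe₀.₃₉)₃Al₂Si₃O₁₂: molar mass 496.082 g/mol; 1.17×55.845 = 65.339 g → 13.17 wt%.
Difference = 11.93 − 13.17 = -1.24 percentage points.

-1.24 percentage points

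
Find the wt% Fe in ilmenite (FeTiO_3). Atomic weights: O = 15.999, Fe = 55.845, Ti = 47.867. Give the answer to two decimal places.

Formula mass = 1·55.845 + 1·47.867 + 3·15.999 = 151.709 g/mol, of which 55.845 g is Fe.
So Fe makes up 55.845/151.709 = 0.3681 of the mass, i.e. 36.81%.

36.81 wt%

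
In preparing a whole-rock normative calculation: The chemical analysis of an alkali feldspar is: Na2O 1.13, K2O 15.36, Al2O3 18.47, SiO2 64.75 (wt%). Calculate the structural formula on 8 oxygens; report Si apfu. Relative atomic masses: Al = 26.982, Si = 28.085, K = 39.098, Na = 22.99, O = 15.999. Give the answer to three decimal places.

2.993 Si apfu

1.13 wt% Na2O ÷ 61.979 g/mol = 0.01823 mol, giving 0.03646 Na and 0.01823 O.
15.36 wt% K2O ÷ 94.195 g/mol = 0.16307 mol, giving 0.32614 K and 0.16307 O.
18.47 wt% Al2O3 ÷ 101.961 g/mol = 0.18115 mol, giving 0.36230 Al and 0.54345 O.
64.75 wt% SiO2 ÷ 60.083 g/mol = 1.07768 mol, giving 1.07768 Si and 2.15536 O.
Oxygen sums to 2.88011; scaling by 8/2.88011 = 2.77767 puts the formula on 8 O.
Si: 1.07768 × 2.77767 = 2.993 atoms per formula unit.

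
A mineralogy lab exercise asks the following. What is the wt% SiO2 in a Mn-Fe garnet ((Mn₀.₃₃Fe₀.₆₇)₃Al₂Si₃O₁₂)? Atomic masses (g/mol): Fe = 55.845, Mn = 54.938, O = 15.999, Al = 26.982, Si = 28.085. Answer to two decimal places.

M((Mn₀.₃₃Fe₀.₆₇)₃Al₂Si₃O₁₂) = 496.844 g/mol; M(SiO2) = 60.083 g/mol.
Moles SiO2 per formula unit = 3 Si ÷ 1 = 3.0000.
SiO2 fraction = (3.0000 × 60.083) / 496.844 = 180.249/496.844 = 0.3628.

36.28 wt%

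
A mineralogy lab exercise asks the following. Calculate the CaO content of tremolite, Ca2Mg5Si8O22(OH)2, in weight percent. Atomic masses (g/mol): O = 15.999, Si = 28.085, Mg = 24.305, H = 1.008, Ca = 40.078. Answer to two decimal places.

13.81 wt%

Molar mass of Ca2Mg5Si8O22(OH)2 = 2·40.078 + 5·24.305 + 8·28.085 + 24·15.999 + 2·1.008 = 812.353 g/mol.
Each formula unit contains 2 Ca, equivalent to 2/1 = 2.0000 mol CaO.
M(CaO) = 1×40.078 + 1×15.999 = 56.077 g/mol.
Mass of CaO per formula unit = 2.0000 × 56.077 = 112.154 g.
CaO wt% = 112.154 / 812.353 × 100 = 13.81%.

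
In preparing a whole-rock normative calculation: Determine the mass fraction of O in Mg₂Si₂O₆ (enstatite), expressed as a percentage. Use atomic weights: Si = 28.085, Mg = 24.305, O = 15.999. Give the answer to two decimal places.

47.81 mass %

M(Mg₂Si₂O₆) = 200.774 g/mol.
O contributes 6 × 15.999 = 95.994 g per mole.
95.994/200.774 = 0.4781 → 47.81%.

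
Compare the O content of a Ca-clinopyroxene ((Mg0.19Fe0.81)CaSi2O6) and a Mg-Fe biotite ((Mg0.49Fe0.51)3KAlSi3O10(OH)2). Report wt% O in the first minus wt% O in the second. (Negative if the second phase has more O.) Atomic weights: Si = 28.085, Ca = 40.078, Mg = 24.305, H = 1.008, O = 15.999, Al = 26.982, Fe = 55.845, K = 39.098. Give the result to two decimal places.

-1.59 percentage points

O in (Mg0.19Fe0.81)CaSi2O6: molar mass 242.094 g/mol; 6×15.999 = 95.994 g → 39.65 wt%.
O in (Mg0.49Fe0.51)3KAlSi3O10(OH)2: molar mass 465.510 g/mol; 12×15.999 = 191.988 g → 41.24 wt%.
Difference = 39.65 − 41.24 = -1.59 percentage points.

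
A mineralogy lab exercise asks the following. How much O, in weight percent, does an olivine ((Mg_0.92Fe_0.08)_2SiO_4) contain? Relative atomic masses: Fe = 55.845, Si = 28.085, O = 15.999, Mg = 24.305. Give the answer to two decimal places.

Formula mass = 1.84·24.305 + 0.16·55.845 + 1·28.085 + 4·15.999 = 145.737 g/mol, of which 63.996 g is O.
So O makes up 63.996/145.737 = 0.4391 of the mass, i.e. 43.91%.

43.91 weight percent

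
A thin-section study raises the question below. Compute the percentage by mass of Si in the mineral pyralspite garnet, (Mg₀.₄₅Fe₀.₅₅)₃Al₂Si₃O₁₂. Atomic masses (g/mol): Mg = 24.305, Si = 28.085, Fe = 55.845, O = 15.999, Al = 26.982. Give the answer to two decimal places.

Molar mass of (Mg₀.₄₅Fe₀.₅₅)₃Al₂Si₃O₁₂: 1.35*24.305 + 1.65*55.845 + 2*26.982 + 3*28.085 + 12*15.999 = 455.163 g/mol.
Mass of Si per formula unit: 3 × 28.085 = 84.255 g.
Weight fraction Si = 84.255 / 455.163 = 0.1851.

18.51 weight percent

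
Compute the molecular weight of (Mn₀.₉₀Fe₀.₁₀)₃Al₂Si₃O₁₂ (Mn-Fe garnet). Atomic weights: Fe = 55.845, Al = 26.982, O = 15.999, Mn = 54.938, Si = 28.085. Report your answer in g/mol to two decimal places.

495.29 g/mol

M = 2.70*54.938 + 0.30*55.845 + 2*26.982 + 3*28.085 + 12*15.999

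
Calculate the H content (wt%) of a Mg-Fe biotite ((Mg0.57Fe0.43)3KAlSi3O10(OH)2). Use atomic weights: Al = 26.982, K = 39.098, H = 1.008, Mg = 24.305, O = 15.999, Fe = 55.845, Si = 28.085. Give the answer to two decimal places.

0.44 wt%

M((Mg0.57Fe0.43)3KAlSi3O10(OH)2) = 457.941 g/mol.
H contributes 2 × 1.008 = 2.016 g per mole.
2.016/457.941 = 0.0044 → 0.44%.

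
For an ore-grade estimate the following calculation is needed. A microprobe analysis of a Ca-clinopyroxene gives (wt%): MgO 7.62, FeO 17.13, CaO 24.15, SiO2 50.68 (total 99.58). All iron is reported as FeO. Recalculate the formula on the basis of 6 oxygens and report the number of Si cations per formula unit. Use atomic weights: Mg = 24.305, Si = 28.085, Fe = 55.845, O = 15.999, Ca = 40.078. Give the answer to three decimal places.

1.988 Si apfu

MgO (M=40.304): mol = 0.18906; Mg = 0.18906, O = 0.18906.
FeO (M=71.844): mol = 0.23843; Fe = 0.23843, O = 0.23843.
CaO (M=56.077): mol = 0.43066; Ca = 0.43066, O = 0.43066.
SiO2 (M=60.083): mol = 0.84350; Si = 0.84350, O = 1.68700.
ΣO = 2.54515; factor = 6/ΣO = 2.35742.
Si apfu = 0.84350 × 2.35742 = 1.988.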